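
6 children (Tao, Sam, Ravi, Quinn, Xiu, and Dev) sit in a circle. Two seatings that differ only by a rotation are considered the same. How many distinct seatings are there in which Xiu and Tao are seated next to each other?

48

Glue Xiu and Tao into a block (2 internal orders). Seating 5 units around a circle gives (4)! arrangements.
So 2 × (4)! = 2 × 24 = 48.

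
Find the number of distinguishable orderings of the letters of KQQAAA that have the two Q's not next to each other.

There are 6!/(3!·2!) = 60 arrangements of KQQAAA in total.
Arrangements with the Q's together: treat QQ as one letter, giving (5)!/(3!) = 20.
Subtracting, 60 − 20 = 40 arrangements keep the Q's apart.

40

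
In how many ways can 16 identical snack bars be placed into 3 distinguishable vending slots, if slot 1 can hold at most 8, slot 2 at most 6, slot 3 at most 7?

21

By stars and bars, unrestricted non-negative solutions to x_1+…+x_3 = 16 number C(16+2,2) = 153.
Subtract solutions that violate a single cap (substitute x_i' = x_i − (cap_i+1)): x_1 ≥ 9 gives C(9,2) = 36; x_2 ≥ 7 gives C(11,2) = 55; x_3 ≥ 8 gives C(10,2) = 45. Together 136.
Add back pairs where two caps are both exceeded: 1 + 0 + 3 = 4.
By inclusion–exclusion the count is 153 − 136 + 4 = 21.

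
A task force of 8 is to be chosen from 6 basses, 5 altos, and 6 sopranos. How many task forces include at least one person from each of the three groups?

Total 8-person selections from all 17: C(17,8) = 24310.
Selections missing a whole group: no basses → C(11,8) = 165; no altos → C(12,8) = 495; no sopranos → C(11,8) = 165.
Add back selections omitting two groups (i.e. drawn from a single group): C(6,8) + C(5,8) + C(6,8) = 0.
By inclusion–exclusion: 24310 − 825 + 0 = 23485.

23485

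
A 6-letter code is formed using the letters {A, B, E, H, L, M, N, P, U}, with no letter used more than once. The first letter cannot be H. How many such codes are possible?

53760

The first letter has 9−1 = 8 choices (anything except H).
The remaining 5 letters are filled from the other 8 symbols without repetition: 8 × 7 × 6 × 5 × 4 = 6720.
Total: 8 × 6720 = 53760.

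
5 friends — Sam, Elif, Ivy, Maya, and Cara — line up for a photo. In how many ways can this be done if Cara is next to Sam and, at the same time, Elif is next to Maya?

Treat {Cara,Sam} as one block (2 orders) and {Elif,Maya} as another (2 orders).
That leaves 3 units to arrange: 2 × 2 × 3! = 4 × 6 = 24.

24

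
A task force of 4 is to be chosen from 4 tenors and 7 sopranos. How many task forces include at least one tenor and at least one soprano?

294

Unrestricted: C(11,4) = 330 ways to pick any 4 of the 11.
Selections missing a whole group: no tenors → C(7,4) = 35; no sopranos → C(4,4) = 1.
Both groups omitted at once is impossible, so 330 − 36 = 294.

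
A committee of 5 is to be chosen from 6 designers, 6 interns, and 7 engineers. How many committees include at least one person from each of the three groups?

8295

Total 5-person selections from all 19: C(19,5) = 11628.
Selections missing a whole group: no designers → C(13,5) = 1287; no interns → C(13,5) = 1287; no engineers → C(12,5) = 792.
Add back selections omitting two groups (i.e. drawn from a single group): C(6,5) + C(6,5) + C(7,5) = 33.
By inclusion–exclusion: 11628 − 3366 + 33 = 8295.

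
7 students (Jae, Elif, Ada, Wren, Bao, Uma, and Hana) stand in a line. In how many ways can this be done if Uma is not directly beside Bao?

Of the 7! = 5040 arrangements, those with Uma and Bao adjacent number 2 × 6! = 1440 (treat the pair as a block with 2 internal orders).
So 5040 − 1440 = 3600 arrangements keep them apart.

3600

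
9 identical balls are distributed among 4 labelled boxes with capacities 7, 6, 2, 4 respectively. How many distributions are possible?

Ignoring the caps, the number of non-negative solutions to x_1+…+x_4 = 9 is C(12,3) = 220.
Subtract solutions that violate a single cap (substitute x_i' = x_i − (cap_i+1)): x_1 ≥ 8 gives C(4,3) = 4; x_2 ≥ 7 gives C(5,3) = 10; x_3 ≥ 3 gives C(9,3) = 84; x_4 ≥ 5 gives C(7,3) = 35. Together 133.
Add back pairs where two caps are both exceeded: 0 + 0 + 0 + 0 + 0 + 4 = 4.
By inclusion–exclusion the count is 220 − 133 + 4 = 91.

91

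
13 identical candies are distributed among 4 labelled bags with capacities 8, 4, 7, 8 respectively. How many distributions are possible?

Without the upper bounds there are C(16,3) = 560 ways to split 13 among 4 bags.
Subtract solutions that violate a single cap (substitute x_i' = x_i − (cap_i+1)): x_1 ≥ 9 gives C(7,3) = 35; x_2 ≥ 5 gives C(11,3) = 165; x_3 ≥ 8 gives C(8,3) = 56; x_4 ≥ 9 gives C(7,3) = 35. Together 291.
Add back pairs where two caps are both exceeded: 0 + 0 + 0 + 1 + 0 + 0 = 1.
By inclusion–exclusion the count is 560 − 291 + 1 = 270.

270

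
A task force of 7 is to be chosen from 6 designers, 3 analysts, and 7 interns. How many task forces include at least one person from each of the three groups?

9569

Total 7-person selections from all 16: C(16,7) = 11440.
Subtract selections that omit an entire group: no designers → C(10,7) = 120; no analysts → C(13,7) = 1716; no interns → C(9,7) = 36.
Add back selections omitting two groups (i.e. drawn from a single group): C(6,7) + C(3,7) + C(7,7) = 1.
By inclusion–exclusion: 11440 − 1872 + 1 = 9569.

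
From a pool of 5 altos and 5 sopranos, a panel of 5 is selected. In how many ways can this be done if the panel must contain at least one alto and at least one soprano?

Total 5-person selections from all 10: C(10,5) = 252.
Selections missing a whole group: no altos → C(5,5) = 1; no sopranos → C(5,5) = 1.
Both groups omitted at once is impossible, so 252 − 2 = 250.

250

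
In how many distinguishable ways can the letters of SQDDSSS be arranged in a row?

105

The 7 letters of SQDDSSS have repeats: D appearing twice and S appearing 4 times.
So there are 7! / (4!·2!) = 105 distinguishable arrangements.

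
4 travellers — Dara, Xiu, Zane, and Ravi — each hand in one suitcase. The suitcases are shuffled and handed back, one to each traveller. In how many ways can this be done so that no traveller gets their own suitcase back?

9

Count assignments avoiding every fixed point. For any j of the 4 travellers fixed to their own suitcase, the other 4−j can be arranged in (4−j)! ways.
By inclusion–exclusion this is Σ_{j=0}^{4} (−1)^j C(4,j)·(4−j)!.
Computing: 24 − 24 + 12 − 4 + 1 = 9.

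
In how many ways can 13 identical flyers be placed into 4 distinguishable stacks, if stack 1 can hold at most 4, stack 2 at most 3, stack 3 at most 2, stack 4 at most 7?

Without the upper bounds there are C(16,3) = 560 ways to split 13 among 4 stacks.
Subtract solutions that violate a single cap (substitute x_i' = x_i − (cap_i+1)): x_1 ≥ 5 gives C(11,3) = 165; x_2 ≥ 4 gives C(12,3) = 220; x_3 ≥ 3 gives C(13,3) = 286; x_4 ≥ 8 gives C(8,3) = 56. Together 727.
Add back pairs where two caps are both exceeded: 35 + 56 + 1 + 84 + 4 + 10 = 190.
Subtract triples: 4 + 0 + 0 + 0 = 4.
By inclusion–exclusion the count is 560 − 727 + 190 − 4 = 19.

19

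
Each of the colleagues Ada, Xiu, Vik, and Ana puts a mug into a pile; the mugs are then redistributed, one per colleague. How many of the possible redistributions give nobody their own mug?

9

This is the derangement count D_4: permutations of 4 items with no fixed point.
By inclusion–exclusion this is Σ_{j=0}^{4} (−1)^j C(4,j)·(4−j)!.
Computing: 24 − 24 + 12 − 4 + 1 = 9.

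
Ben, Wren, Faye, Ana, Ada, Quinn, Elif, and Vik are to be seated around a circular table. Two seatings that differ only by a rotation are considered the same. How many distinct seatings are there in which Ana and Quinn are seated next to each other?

Treat {Ana, Quinn} as one unit (2 internal orders) and seat the resulting 7 units around the table: (6)! circular arrangements.
So 2 × (6)! = 2 × 720 = 1440.

1440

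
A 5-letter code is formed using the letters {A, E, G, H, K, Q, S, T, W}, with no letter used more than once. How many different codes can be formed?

This is a permutation of 5 out of 9: P(9,5) = 9!/4!.
9 × 8 × 7 × 6 × 5 = 15120.

15120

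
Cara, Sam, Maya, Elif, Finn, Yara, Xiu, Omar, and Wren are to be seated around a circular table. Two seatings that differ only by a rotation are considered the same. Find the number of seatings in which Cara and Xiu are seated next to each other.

Glue Cara and Xiu into a block (2 internal orders). Seating 8 units around a circle gives (7)! arrangements.
So 2 × (7)! = 2 × 5040 = 10080.

10080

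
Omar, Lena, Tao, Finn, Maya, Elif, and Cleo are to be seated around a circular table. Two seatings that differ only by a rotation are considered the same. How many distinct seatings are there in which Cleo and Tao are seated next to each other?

Treat {Cleo, Tao} as one unit (2 internal orders) and seat the resulting 6 units around the table: (5)! circular arrangements.
So 2 × (5)! = 2 × 120 = 240.

240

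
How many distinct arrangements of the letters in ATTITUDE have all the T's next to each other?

Treat the 3 copies of T as a single block. The multiset to arrange is then {TTT, A, D, E, I, U}, 6 items in all.
All 6 items are distinct, so there are (6)! = 720 arrangements.

720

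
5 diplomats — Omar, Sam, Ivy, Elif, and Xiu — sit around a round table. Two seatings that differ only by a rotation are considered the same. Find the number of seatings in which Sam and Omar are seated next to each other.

12

Glue Sam and Omar into a block (2 internal orders). Seating 4 units around a circle gives (3)! arrangements.
So 2 × (3)! = 2 × 6 = 12.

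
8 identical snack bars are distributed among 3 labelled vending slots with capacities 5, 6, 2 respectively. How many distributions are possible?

Ignoring the caps, the number of non-negative solutions to x_1+…+x_3 = 8 is C(10,2) = 45.
Subtract solutions that violate a single cap (substitute x_i' = x_i − (cap_i+1)): x_1 ≥ 6 gives C(4,2) = 6; x_2 ≥ 7 gives C(3,2) = 3; x_3 ≥ 3 gives C(7,2) = 21. Together 30.
No two caps can be exceeded simultaneously, so the pair terms are all 0.
By inclusion–exclusion the count is 45 − 30 + 0 = 15.

15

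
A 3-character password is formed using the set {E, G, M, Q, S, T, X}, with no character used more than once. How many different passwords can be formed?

This is a permutation of 3 out of 7: P(7,3) = 7!/4!.
That product is 7 × 6 × 5 = 210.

210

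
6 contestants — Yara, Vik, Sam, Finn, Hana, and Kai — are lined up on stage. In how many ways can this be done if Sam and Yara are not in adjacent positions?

There are 6! = 720 arrangements in all. If Sam and Yara are adjacent, merging them into one block gives 2·(5)! = 240 arrangements.
So 720 − 240 = 480 arrangements keep them apart.

480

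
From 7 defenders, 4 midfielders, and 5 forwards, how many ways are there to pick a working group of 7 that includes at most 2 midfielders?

Split by how many midfielders are chosen (0 through 2).
Sum: C(4,0)·C(12,7) + C(4,1)·C(12,6) + C(4,2)·C(12,5) = 792 + 3696 + 4752 = 9240.

9240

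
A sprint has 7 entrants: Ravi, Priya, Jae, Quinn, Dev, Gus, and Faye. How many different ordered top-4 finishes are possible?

840

This is an ordered selection of 4 from 7: P(7,4).
That gives 7 × 6 × 5 × 4 = 840.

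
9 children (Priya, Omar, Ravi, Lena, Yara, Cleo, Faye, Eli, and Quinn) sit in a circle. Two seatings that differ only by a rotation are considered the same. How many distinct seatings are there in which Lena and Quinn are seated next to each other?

10080

Glue Lena and Quinn into a block (2 internal orders). Seating 8 units around a circle gives (7)! arrangements.
So 2 × (7)! = 2 × 5040 = 10080.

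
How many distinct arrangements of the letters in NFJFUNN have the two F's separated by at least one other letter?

There are 7!/(3!·2!) = 420 arrangements of NFJFUNN in total.
Arrangements with the F's together: treat FF as one letter, giving (6)!/(3!) = 120.
Hence 420 − 120 = 300.

300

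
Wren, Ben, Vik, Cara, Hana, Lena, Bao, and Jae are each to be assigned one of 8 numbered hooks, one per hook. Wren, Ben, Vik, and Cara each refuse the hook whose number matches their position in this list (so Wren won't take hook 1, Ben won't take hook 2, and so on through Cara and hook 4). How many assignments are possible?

24024

Let Aᵢ (for 1 ≤ i ≤ 4) be the placements that put person i in their forbidden hook. Any j of these fix j positions, leaving (8−j)! ways to fill the rest, and there are C(4,j) ways to pick which j.
By inclusion–exclusion, the number of valid placements is Σ_{j=0}^{4} (−1)^j C(4,j)·(8−j)!.
Computing: 40320 − 20160 + 4320 − 480 + 24 = 24024.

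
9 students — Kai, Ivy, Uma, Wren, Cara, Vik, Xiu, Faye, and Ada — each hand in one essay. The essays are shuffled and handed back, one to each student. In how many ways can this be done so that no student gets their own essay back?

Let Aᵢ be the assignments in which student i gets their own essay. We want the size of the complement of A₁∪…∪A_9.
By inclusion–exclusion this is Σ_{j=0}^{9} (−1)^j C(9,j)·(9−j)!.
Computing: 362880 − 362880 + 181440 − 60480 + 15120 − 3024 + 504 − 72 + 9 − 1 = 133496.

133496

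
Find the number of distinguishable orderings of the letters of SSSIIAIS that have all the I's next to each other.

Treat the 3 copies of I as a single block. The multiset to arrange is then {III, A, S, S, S, S}, 6 items in all.
That gives (6)!/(4!) = 30 arrangements.

30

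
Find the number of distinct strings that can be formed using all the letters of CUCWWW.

The 6 letters of CUCWWW have repeats: C appearing twice and W appearing 3 times.
So there are 6! / (3!·2!) = 60 distinguishable arrangements.

60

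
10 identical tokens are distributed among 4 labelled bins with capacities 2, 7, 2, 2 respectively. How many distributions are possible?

By stars and bars, unrestricted non-negative solutions to x_1+…+x_4 = 10 number C(10+3,3) = 286.
Subtract solutions that violate a single cap (substitute x_i' = x_i − (cap_i+1)): x_1 ≥ 3 gives C(10,3) = 120; x_2 ≥ 8 gives C(5,3) = 10; x_3 ≥ 3 gives C(10,3) = 120; x_4 ≥ 3 gives C(10,3) = 120. Together 370.
Add back pairs where two caps are both exceeded: 0 + 35 + 35 + 0 + 0 + 35 = 105.
Subtract triples: 0 + 0 + 4 + 0 = 4.
By inclusion–exclusion the count is 286 − 370 + 105 − 4 = 17.

17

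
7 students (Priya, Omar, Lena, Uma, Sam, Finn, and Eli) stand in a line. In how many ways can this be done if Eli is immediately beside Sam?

Treat {Eli, Sam} as a single unit. There are 6 units to order, and the pair itself can be ordered 2 ways.
So the count is 2·(6)! = 1440.

1440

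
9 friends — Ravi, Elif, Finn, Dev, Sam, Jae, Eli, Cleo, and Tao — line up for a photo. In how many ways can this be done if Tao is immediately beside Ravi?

80640

Place the 7 others and the Tao-Ravi pair as 8 objects in a line; the pair has 2 internal arrangements.
So the count is 2·(8)! = 80640.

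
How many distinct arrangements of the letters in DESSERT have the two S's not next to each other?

900

Total arrangements of DESSERT: 7!/(2!·2!) = 1260.
Arrangements with the S's together: treat SS as one letter, giving (6)!/(2!) = 360.
Subtracting, 1260 − 360 = 900 arrangements keep the S's apart.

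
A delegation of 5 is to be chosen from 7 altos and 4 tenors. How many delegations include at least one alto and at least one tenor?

441

Total 5-person selections from all 11: C(11,5) = 462.
Subtract selections that omit an entire group: no altos → C(4,5) = 0; no tenors → C(7,5) = 21.
Both groups omitted at once is impossible, so 462 − 21 = 441.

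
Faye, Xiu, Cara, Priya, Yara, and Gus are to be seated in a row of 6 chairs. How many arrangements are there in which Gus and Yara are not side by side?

480

Of the 6! = 720 arrangements, those with Gus and Yara adjacent number 2 × 5! = 240 (treat the pair as a block with 2 internal orders).
So 720 − 240 = 480 arrangements keep them apart.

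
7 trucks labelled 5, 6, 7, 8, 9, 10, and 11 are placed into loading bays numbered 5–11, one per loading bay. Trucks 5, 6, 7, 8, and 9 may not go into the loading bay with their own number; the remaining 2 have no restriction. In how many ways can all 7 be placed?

2428

Let Aᵢ (for 5 ≤ i ≤ 9) be the placements that put truck i in its forbidden loading bay. Any j of these fix j positions, leaving (7−j)! ways to fill the rest, and there are C(5,j) ways to pick which j.
By inclusion–exclusion, the number of valid placements is Σ_{j=0}^{5} (−1)^j C(5,j)·(7−j)!.
Computing: 5040 − 3600 + 1200 − 240 + 30 − 2 = 2428.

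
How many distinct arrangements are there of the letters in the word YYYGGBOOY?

3780

YYYGGBOOY has 9 letters with G appearing twice, O appearing twice, and Y appearing 4 times.
Dividing 9! = 362880 by 4!·2!·2! = 96 for the repeated letters gives 3780.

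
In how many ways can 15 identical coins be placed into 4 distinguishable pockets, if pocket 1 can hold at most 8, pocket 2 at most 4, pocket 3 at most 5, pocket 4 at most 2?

31

Without the upper bounds there are C(18,3) = 816 ways to split 15 among 4 pockets.
Subtract solutions that violate a single cap (substitute x_i' = x_i − (cap_i+1)): x_1 ≥ 9 gives C(9,3) = 84; x_2 ≥ 5 gives C(13,3) = 286; x_3 ≥ 6 gives C(12,3) = 220; x_4 ≥ 3 gives C(15,3) = 455. Together 1045.
Add back pairs where two caps are both exceeded: 4 + 1 + 20 + 35 + 120 + 84 = 264.
Subtract triples: 0 + 0 + 0 + 4 = 4.
By inclusion–exclusion the count is 816 − 1045 + 264 − 4 = 31.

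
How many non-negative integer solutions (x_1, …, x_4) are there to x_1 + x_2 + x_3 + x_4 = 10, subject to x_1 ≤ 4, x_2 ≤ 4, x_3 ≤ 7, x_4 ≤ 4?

Ignoring the caps, the number of non-negative solutions to x_1+…+x_4 = 10 is C(13,3) = 286.
Subtract solutions that violate a single cap (substitute x_i' = x_i − (cap_i+1)): x_1 ≥ 5 gives C(8,3) = 56; x_2 ≥ 5 gives C(8,3) = 56; x_3 ≥ 8 gives C(5,3) = 10; x_4 ≥ 5 gives C(8,3) = 56. Together 178.
Add back pairs where two caps are both exceeded: 1 + 0 + 1 + 0 + 1 + 0 = 3.
By inclusion–exclusion the count is 286 − 178 + 3 = 111.

111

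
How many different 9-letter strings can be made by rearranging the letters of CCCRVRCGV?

3780

CCCRVRCGV has 9 letters with C appearing 4 times, R appearing twice, and V appearing twice.
So there are 9! / (4!·2!·2!) = 3780 distinguishable arrangements.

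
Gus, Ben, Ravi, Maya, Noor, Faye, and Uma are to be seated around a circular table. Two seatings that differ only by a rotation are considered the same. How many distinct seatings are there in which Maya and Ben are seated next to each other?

Treat {Maya, Ben} as one unit (2 internal orders) and seat the resulting 6 units around the table: (5)! circular arrangements.
So 2 × (5)! = 2 × 120 = 240.

240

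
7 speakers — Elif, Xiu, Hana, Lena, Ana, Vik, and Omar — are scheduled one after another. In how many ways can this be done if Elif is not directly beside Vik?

Of the 7! = 5040 arrangements, those with Elif and Vik adjacent number 2 × 6! = 1440 (treat the pair as a block with 2 internal orders).
So 5040 − 1440 = 3600 arrangements keep them apart.

3600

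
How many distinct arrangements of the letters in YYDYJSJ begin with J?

120

With the first slot taken by J, it remains to arrange the other 6 letters (YYDYSJ).
Those 6 letters have Y appearing 3 times, giving (6)!/(3!) = 120.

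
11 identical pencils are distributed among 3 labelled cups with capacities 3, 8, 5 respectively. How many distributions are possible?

By stars and bars, unrestricted non-negative solutions to x_1+…+x_3 = 11 number C(11+2,2) = 78.
Subtract solutions that violate a single cap (substitute x_i' = x_i − (cap_i+1)): x_1 ≥ 4 gives C(9,2) = 36; x_2 ≥ 9 gives C(4,2) = 6; x_3 ≥ 6 gives C(7,2) = 21. Together 63.
Add back pairs where two caps are both exceeded: 0 + 3 + 0 = 3.
By inclusion–exclusion the count is 78 − 63 + 3 = 18.

18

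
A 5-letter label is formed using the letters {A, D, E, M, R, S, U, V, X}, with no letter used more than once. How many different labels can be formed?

15120

With no repetition, fill the 5 letters in order: 9 choices, then 8, down to 5.
9 × 8 × 7 × 6 × 5 = 15120.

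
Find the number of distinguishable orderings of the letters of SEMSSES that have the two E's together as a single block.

Treat the 2 copies of E as a single block. The multiset to arrange is then {EE, M, S, S, S, S}, 6 items in all.
That gives (6)!/(4!) = 30 arrangements.

30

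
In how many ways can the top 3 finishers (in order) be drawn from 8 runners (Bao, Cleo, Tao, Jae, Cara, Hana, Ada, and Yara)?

There are 8 choices for 1st place, 7 for 2nd, and 6 for 3rd.
That gives 8 × 7 × 6 = 336.

336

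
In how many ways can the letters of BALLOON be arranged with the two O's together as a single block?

Treat the 2 copies of O as a single block. The multiset to arrange is then {OO, A, B, L, L, N}, 6 items in all.
That gives (6)!/(2!) = 360 arrangements.

360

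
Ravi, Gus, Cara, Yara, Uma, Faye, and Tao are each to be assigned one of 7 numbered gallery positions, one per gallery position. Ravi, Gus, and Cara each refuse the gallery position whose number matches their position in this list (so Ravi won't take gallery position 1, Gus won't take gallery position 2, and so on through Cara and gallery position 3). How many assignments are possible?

Let Aᵢ (for i ∈ {1, 2, 3}) be the placements that put person i in their forbidden gallery position. Any j of these fix j positions, leaving (7−j)! ways to fill the rest, and there are C(3,j) ways to pick which j.
By inclusion–exclusion, the number of valid placements is Σ_{j=0}^{3} (−1)^j C(3,j)·(7−j)!.
Computing: 5040 − 2160 + 360 − 24 = 3216.

3216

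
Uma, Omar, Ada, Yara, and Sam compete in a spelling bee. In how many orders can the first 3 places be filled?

60

There are 5 choices for 1st place, 4 for 2nd, and 3 for 3rd.
That gives 5 × 4 × 3 = 60.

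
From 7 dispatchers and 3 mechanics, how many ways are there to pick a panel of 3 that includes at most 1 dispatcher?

22

Split by how many dispatchers are chosen (0 through 1).
Sum: C(7,0)·C(3,3) + C(7,1)·C(3,2) = 1 + 21 = 22.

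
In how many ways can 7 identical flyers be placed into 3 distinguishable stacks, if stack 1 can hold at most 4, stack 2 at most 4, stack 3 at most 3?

14

Ignoring the caps, the number of non-negative solutions to x_1+…+x_3 = 7 is C(9,2) = 36.
Subtract solutions that violate a single cap (substitute x_i' = x_i − (cap_i+1)): x_1 ≥ 5 gives C(4,2) = 6; x_2 ≥ 5 gives C(4,2) = 6; x_3 ≥ 4 gives C(5,2) = 10. Together 22.
No two caps can be exceeded simultaneously, so the pair terms are all 0.
By inclusion–exclusion the count is 36 − 22 + 0 = 14.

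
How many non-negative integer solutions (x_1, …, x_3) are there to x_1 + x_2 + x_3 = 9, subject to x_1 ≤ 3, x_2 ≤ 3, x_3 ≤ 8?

15

Without the upper bounds there are C(11,2) = 55 ways to split 9 among 3 variables.
Subtract solutions that violate a single cap (substitute x_i' = x_i − (cap_i+1)): x_1 ≥ 4 gives C(7,2) = 21; x_2 ≥ 4 gives C(7,2) = 21; x_3 ≥ 9 gives C(2,2) = 1. Together 43.
Add back pairs where two caps are both exceeded: 3 + 0 + 0 = 3.
By inclusion–exclusion the count is 55 − 43 + 3 = 15.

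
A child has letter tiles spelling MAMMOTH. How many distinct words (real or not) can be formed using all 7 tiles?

MAMMOTH has 7 letters with M appearing 3 times.
Dividing 7! = 5040 by 3! = 6 for the repeated letters gives 840.

840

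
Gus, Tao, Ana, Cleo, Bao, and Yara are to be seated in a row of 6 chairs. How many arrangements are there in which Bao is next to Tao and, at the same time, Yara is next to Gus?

96

Treat {Bao,Tao} as one block (2 orders) and {Yara,Gus} as another (2 orders).
That leaves 4 units to arrange: 2 × 2 × 4! = 4 × 24 = 96.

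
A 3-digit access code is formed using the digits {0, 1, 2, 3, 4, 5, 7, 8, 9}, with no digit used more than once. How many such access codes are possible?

504

With no repetition, fill the 3 digits in order: 9 choices, then 8, down to 7.
That product is 9 × 8 × 7 = 504.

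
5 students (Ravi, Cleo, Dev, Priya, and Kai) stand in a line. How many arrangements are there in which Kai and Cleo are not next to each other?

72

Of the 5! = 120 arrangements, those with Kai and Cleo adjacent number 2 × 4! = 48 (treat the pair as a block with 2 internal orders).
Complementary counting: 120 − 48 = 72.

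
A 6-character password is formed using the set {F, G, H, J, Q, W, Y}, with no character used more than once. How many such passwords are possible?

This is a permutation of 6 out of 7: P(7,6) = 7!/1!.
That product is 7 × 6 × 5 × 4 × 3 × 2 = 5040.

5040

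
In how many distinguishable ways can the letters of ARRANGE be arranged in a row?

1260

ARRANGE has 7 letters with A appearing twice and R appearing twice.
So there are 7! / (2!·2!) = 1260 distinguishable arrangements.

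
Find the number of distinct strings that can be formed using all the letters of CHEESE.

Letter multiplicities in CHEESE: C×1, E×3, H×1, S×1.
Dividing 6! = 720 by 3! = 6 for the repeated letters gives 120.

120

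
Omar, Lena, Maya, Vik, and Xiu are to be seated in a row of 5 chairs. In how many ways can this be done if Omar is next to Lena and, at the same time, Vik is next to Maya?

Treat {Omar,Lena} as one block (2 orders) and {Vik,Maya} as another (2 orders).
That leaves 3 units to arrange: 2 × 2 × 3! = 4 × 6 = 24.

24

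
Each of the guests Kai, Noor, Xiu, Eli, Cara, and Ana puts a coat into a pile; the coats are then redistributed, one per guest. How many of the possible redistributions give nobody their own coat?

This is the derangement count D_6: permutations of 6 items with no fixed point.
By inclusion–exclusion this is Σ_{j=0}^{6} (−1)^j C(6,j)·(6−j)!.
Computing: 720 − 720 + 360 − 120 + 30 − 6 + 1 = 265.

265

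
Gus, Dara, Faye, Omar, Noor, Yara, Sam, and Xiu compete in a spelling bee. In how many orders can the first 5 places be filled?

6720

This is an ordered selection of 5 from 8: P(8,5).
That gives 8 × 7 × 6 × 5 × 4 = 6720.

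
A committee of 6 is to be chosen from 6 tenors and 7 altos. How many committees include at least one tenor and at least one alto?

1708

Unrestricted: C(13,6) = 1716 ways to pick any 6 of the 13.
Subtract selections that omit an entire group: no tenors → C(7,6) = 7; no altos → C(6,6) = 1.
Both groups omitted at once is impossible, so 1716 − 8 = 1708.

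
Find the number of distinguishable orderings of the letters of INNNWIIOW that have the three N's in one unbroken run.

Treat the 3 copies of N as a single block. The multiset to arrange is then {NNN, I, I, I, O, W, W}, 7 items in all.
That gives (7)!/(3!·2!) = 420 arrangements.

420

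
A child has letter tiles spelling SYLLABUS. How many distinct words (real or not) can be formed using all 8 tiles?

The 8 letters of SYLLABUS have repeats: L appearing twice and S appearing twice.
The number of distinct arrangements is 8!/(2!·2!) = 40320/4 = 10080.

10080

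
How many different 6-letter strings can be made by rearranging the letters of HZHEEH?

60

The 6 letters of HZHEEH have repeats: E appearing twice and H appearing 3 times.
Dividing 6! = 720 by 3!·2! = 12 for the repeated letters gives 60.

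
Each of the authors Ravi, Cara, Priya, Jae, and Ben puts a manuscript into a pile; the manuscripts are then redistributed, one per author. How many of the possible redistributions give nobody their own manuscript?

44

Let Aᵢ be the assignments in which author i gets their own manuscript. We want the size of the complement of A₁∪…∪A_5.
By inclusion–exclusion this is Σ_{j=0}^{5} (−1)^j C(5,j)·(5−j)!.
Computing: 120 − 120 + 60 − 20 + 5 − 1 = 44.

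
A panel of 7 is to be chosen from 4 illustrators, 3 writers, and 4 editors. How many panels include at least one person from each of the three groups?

320

Unrestricted: C(11,7) = 330 ways to pick any 7 of the 11.
Subtract selections that omit an entire group: no illustrators → C(7,7) = 1; no writers → C(8,7) = 8; no editors → C(7,7) = 1.
Add back selections omitting two groups (i.e. drawn from a single group): C(4,7) + C(3,7) + C(4,7) = 0.
By inclusion–exclusion: 330 − 10 + 0 = 320.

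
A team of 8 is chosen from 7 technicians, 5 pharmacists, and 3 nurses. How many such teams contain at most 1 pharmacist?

Split by how many pharmacists are chosen (0 through 1).
Sum: C(5,0)·C(10,8) + C(5,1)·C(10,7) = 45 + 600 = 645.

645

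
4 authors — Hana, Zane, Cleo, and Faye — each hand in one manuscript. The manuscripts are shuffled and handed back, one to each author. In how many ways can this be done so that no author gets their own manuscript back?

9

Let Aᵢ be the assignments in which author i gets their own manuscript. We want the size of the complement of A₁∪…∪A_4.
By inclusion–exclusion this is Σ_{j=0}^{4} (−1)^j C(4,j)·(4−j)!.
Computing: 24 − 24 + 12 − 4 + 1 = 9.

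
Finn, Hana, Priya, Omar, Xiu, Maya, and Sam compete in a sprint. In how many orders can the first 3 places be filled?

210

This is an ordered selection of 3 from 7: P(7,3).
That gives 7 × 6 × 5 = 210.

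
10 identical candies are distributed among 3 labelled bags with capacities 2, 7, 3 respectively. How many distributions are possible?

By stars and bars, unrestricted non-negative solutions to x_1+…+x_3 = 10 number C(10+2,2) = 66.
Subtract solutions that violate a single cap (substitute x_i' = x_i − (cap_i+1)): x_1 ≥ 3 gives C(9,2) = 36; x_2 ≥ 8 gives C(4,2) = 6; x_3 ≥ 4 gives C(8,2) = 28. Together 70.
Add back pairs where two caps are both exceeded: 0 + 10 + 0 = 10.
By inclusion–exclusion the count is 66 − 70 + 10 = 6.

6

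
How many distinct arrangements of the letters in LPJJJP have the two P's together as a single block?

20

Treat the 2 copies of P as a single block. The multiset to arrange is then {PP, J, J, J, L}, 5 items in all.
That gives (5)!/(3!) = 20 arrangements.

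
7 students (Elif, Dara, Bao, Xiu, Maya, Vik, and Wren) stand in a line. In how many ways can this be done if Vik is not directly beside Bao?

3600

Of the 7! = 5040 arrangements, those with Vik and Bao adjacent number 2 × 6! = 1440 (treat the pair as a block with 2 internal orders).
So 5040 − 1440 = 3600 arrangements keep them apart.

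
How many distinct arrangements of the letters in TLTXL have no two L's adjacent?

Total arrangements of TLTXL: 5!/(2!·2!) = 30.
If the two L's are adjacent, glue them into one block, leaving 4 items to arrange: (4)!/(2!) = 12 ways.
Subtracting, 30 − 12 = 18 arrangements keep the L's apart.

18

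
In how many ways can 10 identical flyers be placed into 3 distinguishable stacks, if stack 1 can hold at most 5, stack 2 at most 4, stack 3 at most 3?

6

By stars and bars, unrestricted non-negative solutions to x_1+…+x_3 = 10 number C(10+2,2) = 66.
Subtract solutions that violate a single cap (substitute x_i' = x_i − (cap_i+1)): x_1 ≥ 6 gives C(6,2) = 15; x_2 ≥ 5 gives C(7,2) = 21; x_3 ≥ 4 gives C(8,2) = 28. Together 64.
Add back pairs where two caps are both exceeded: 0 + 1 + 3 = 4.
By inclusion–exclusion the count is 66 − 64 + 4 = 6.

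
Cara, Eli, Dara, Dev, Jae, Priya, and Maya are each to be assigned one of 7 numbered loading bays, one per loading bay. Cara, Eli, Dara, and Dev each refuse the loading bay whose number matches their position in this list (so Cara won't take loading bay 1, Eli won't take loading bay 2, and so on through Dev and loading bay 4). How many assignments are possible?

2790

Let Aᵢ (for 1 ≤ i ≤ 4) be the placements that put person i in their forbidden loading bay. Any j of these fix j positions, leaving (7−j)! ways to fill the rest, and there are C(4,j) ways to pick which j.
By inclusion–exclusion, the number of valid placements is Σ_{j=0}^{4} (−1)^j C(4,j)·(7−j)!.
Computing: 5040 − 2880 + 720 − 96 + 6 = 2790.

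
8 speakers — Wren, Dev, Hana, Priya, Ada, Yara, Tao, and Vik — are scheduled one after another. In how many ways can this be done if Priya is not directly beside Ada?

30240

There are 8! = 40320 arrangements in all. If Priya and Ada are adjacent, merging them into one block gives 2·(7)! = 10080 arrangements.
Complementary counting: 40320 − 10080 = 30240.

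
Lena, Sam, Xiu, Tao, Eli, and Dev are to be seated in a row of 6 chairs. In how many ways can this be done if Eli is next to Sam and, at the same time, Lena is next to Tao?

Treat {Eli,Sam} as one block (2 orders) and {Lena,Tao} as another (2 orders).
That leaves 4 units to arrange: 2 × 2 × 4! = 4 × 24 = 96.

96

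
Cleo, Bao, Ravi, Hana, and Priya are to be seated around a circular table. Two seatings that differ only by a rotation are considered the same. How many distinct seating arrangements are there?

Fix one person's seat to break rotational symmetry; the remaining 4 people can be arranged in (4)! = 24 ways.

24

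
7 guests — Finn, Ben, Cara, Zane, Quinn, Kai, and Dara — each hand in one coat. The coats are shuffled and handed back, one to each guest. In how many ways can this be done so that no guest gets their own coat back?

This is the derangement count D_7: permutations of 7 items with no fixed point.
By inclusion–exclusion this is Σ_{j=0}^{7} (−1)^j C(7,j)·(7−j)!.
Computing: 5040 − 5040 + 2520 − 840 + 210 − 42 + 7 − 1 = 1854.

1854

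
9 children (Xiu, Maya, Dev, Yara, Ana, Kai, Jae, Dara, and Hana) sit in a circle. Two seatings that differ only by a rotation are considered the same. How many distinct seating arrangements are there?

40320

Seat Xiu anywhere (absorbing the rotational symmetry), then permute the other 8: (8)! = 40320.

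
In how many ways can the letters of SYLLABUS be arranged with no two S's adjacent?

There are 8!/(2!·2!) = 10080 arrangements of SYLLABUS in total.
If the two S's are adjacent, glue them into one block, leaving 7 items to arrange: (7)!/(2!) = 2520 ways.
Hence 10080 − 2520 = 7560.

7560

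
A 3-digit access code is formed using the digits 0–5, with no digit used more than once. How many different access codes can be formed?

120

With no repetition, fill the 3 digits in order: 6 choices, then 5, down to 4.
That product is 6 × 5 × 4 = 120.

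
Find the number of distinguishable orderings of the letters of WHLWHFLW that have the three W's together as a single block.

Treat the 3 copies of W as a single block. The multiset to arrange is then {WWW, F, H, H, L, L}, 6 items in all.
That gives (6)!/(2!·2!) = 180 arrangements.

180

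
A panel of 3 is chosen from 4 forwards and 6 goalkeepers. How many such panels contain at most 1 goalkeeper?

40

Split by how many goalkeepers are chosen (0 through 1).
Sum: C(6,0)·C(4,3) + C(6,1)·C(4,2) = 4 + 36 = 40.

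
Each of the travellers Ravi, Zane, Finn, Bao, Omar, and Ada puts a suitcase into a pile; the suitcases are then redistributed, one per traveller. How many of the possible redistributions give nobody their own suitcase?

Let Aᵢ be the assignments in which traveller i gets their own suitcase. We want the size of the complement of A₁∪…∪A_6.
By inclusion–exclusion this is Σ_{j=0}^{6} (−1)^j C(6,j)·(6−j)!.
Computing: 720 − 720 + 360 − 120 + 30 − 6 + 1 = 265.

265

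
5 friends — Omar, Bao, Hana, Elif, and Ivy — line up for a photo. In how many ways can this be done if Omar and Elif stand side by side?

48

Place the 3 others and the Omar-Elif pair as 4 objects in a line; the pair has 2 internal arrangements.
So the count is 2·(4)! = 48.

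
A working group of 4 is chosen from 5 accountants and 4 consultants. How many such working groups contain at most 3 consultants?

Split by how many consultants are chosen (0 through 3).
Sum: C(4,0)·C(5,4) + C(4,1)·C(5,3) + C(4,2)·C(5,2) + C(4,3)·C(5,1) = 5 + 40 + 60 + 20 = 125.

125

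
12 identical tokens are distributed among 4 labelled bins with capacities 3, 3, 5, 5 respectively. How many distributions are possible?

33

Ignoring the caps, the number of non-negative solutions to x_1+…+x_4 = 12 is C(15,3) = 455.
Subtract solutions that violate a single cap (substitute x_i' = x_i − (cap_i+1)): x_1 ≥ 4 gives C(11,3) = 165; x_2 ≥ 4 gives C(11,3) = 165; x_3 ≥ 6 gives C(9,3) = 84; x_4 ≥ 6 gives C(9,3) = 84. Together 498.
Add back pairs where two caps are both exceeded: 35 + 10 + 10 + 10 + 10 + 1 = 76.
By inclusion–exclusion the count is 455 − 498 + 76 = 33.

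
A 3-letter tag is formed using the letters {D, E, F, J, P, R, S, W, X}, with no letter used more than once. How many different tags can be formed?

504

Choose and order 3 of the 9 symbols: the first letter has 9 options, the next 8, then 7.
9 × 8 × 7 = 504.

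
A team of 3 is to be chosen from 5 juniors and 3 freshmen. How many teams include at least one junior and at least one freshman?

45

Unrestricted: C(8,3) = 56 ways to pick any 3 of the 8.
Selections missing a whole group: no juniors → C(3,3) = 1; no freshmen → C(5,3) = 10.
Both groups omitted at once is impossible, so 56 − 11 = 45.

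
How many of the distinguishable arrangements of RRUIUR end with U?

20

Fix U in the last position and arrange the remaining 5 letters.
Those 5 letters have R appearing 3 times, giving (5)!/(3!) = 20.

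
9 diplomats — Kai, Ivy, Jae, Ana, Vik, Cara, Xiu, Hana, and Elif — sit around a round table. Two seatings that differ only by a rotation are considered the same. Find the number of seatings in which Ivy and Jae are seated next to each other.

10080

Treat {Ivy, Jae} as one unit (2 internal orders) and seat the resulting 8 units around the table: (7)! circular arrangements.
So 2 × (7)! = 2 × 5040 = 10080.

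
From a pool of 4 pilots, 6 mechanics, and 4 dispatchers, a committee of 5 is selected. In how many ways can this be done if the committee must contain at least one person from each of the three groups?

With no constraint there are C(14,5) = 2002 possible selections.
Subtract selections that omit an entire group: no pilots → C(10,5) = 252; no mechanics → C(8,5) = 56; no dispatchers → C(10,5) = 252.
Add back selections omitting two groups (i.e. drawn from a single group): C(4,5) + C(6,5) + C(4,5) = 6.
By inclusion–exclusion: 2002 − 560 + 6 = 1448.

1448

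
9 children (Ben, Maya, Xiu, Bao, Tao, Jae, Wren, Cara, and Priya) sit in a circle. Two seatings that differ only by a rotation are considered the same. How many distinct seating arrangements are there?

Seat Ben anywhere (absorbing the rotational symmetry), then permute the other 8: (8)! = 40320.

40320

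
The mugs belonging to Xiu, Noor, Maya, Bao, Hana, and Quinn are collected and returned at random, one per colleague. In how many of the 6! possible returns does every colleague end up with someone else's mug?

Let Aᵢ be the assignments in which colleague i gets their own mug. We want the size of the complement of A₁∪…∪A_6.
By inclusion–exclusion this is Σ_{j=0}^{6} (−1)^j C(6,j)·(6−j)!.
Computing: 720 − 720 + 360 − 120 + 30 − 6 + 1 = 265.

265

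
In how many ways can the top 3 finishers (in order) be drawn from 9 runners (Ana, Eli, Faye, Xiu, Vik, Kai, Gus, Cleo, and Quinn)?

There are 9 choices for 1st place, 8 for 2nd, and 7 for 3rd.
That gives 9 × 8 × 7 = 504.

504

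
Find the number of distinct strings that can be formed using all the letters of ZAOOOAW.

420

ZAOOOAW has 7 letters with A appearing twice and O appearing 3 times.
Dividing 7! = 5040 by 3!·2! = 12 for the repeated letters gives 420.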